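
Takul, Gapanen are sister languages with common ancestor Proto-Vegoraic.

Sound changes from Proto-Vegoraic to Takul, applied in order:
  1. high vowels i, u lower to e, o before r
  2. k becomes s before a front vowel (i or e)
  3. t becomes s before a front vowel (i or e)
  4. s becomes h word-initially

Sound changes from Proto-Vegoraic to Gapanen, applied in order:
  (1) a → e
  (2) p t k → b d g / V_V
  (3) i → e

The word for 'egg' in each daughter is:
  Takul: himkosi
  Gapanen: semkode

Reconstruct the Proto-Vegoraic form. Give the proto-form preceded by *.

*simkoti

Position 2: Takul has i, Gapanen has e. Takul preserves i here (none of its changes turn any other segment into i), so the proto-segment is *i.
Position 7: Takul has i, Gapanen has e. Takul preserves i here (none of its changes turn any other segment into i), so the proto-segment is *i.
Continuing position by position gives *simkoti; check it forward:
Takul: *simkoti
  simkoti (rule 1 does not apply)
  simkoti (rule 2 does not apply)
  simkoti → simkosi   [palatalisation]
  simkosi → himkosi   [debuccalisation]
  giving Takul himkosi.
Gapanen: *simkoti > simkodi > semkode  (by intervocalic voicing, vowel merger)
Only *simkoti yields all of Takul himkosi, Gapanen semkode.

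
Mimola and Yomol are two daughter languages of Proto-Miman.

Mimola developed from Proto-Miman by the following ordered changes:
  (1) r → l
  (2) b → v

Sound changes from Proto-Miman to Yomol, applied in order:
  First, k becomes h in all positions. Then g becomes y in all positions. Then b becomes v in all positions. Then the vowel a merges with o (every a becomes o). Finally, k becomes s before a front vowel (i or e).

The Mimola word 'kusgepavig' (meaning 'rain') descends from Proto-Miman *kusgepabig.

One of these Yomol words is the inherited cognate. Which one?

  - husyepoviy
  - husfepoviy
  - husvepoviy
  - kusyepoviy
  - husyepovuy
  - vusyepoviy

husyepoviy

Yomol: start from *kusgepabig.
  rule 1 (unconditioned shift): kusgepabig → husgepabig
  rule 2 (unconditioned shift): husgepabig → husyepabiy
  rule 3 (unconditioned shift): husyepabiy → husyepaviy
  rule 4 (vowel merger): husyepaviy → husyepoviy
  rule 5: no change — husyepoviy
  ⇒ Yomol husyepoviy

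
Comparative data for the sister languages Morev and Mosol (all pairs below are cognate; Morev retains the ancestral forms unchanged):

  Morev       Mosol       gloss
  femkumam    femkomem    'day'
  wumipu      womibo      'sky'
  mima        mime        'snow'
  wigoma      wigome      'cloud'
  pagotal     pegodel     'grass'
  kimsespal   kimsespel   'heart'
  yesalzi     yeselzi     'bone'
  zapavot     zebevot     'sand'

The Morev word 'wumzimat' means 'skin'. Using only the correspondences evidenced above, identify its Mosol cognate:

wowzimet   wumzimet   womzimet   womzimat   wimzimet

womzimet

femkumam ~ femkomem, wumipu ~ womibo — Morev u corresponds to Mosol o after a consonant, before a nasal.
pagotal ~ pegodel, kimsespal ~ kimsespel — Morev a corresponds to Mosol e after a consonant, before a consonant other than r, m, n, p, b, f, v.
Applying these to Morev 'wumzimat':
  wumzimat → womzimat   (u→o after a consonant, before a nasal)
  womzimat → womzimet   (a→e after a consonant, before a consonant other than r, m, n, p, b, f, v)
So the Mosol cognate is 'womzimet'.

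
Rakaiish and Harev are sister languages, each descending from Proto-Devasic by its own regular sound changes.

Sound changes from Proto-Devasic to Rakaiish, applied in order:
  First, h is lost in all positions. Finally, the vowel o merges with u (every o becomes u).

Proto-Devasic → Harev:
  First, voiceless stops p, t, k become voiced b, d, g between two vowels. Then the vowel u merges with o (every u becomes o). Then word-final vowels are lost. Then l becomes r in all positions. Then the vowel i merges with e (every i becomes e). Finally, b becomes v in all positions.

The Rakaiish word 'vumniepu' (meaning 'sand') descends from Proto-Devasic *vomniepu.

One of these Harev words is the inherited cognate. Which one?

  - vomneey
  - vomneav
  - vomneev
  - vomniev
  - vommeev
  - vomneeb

Harev: *vomniepu > vomniebu > vomniebo > vomnieb > vomneeb > vomneev  (by intervocalic voicing, vowel merger, apocope, vowel merger, unconditioned shift)
Only 'vomneev' matches the regular Harev development of *vomniepu.

vomneev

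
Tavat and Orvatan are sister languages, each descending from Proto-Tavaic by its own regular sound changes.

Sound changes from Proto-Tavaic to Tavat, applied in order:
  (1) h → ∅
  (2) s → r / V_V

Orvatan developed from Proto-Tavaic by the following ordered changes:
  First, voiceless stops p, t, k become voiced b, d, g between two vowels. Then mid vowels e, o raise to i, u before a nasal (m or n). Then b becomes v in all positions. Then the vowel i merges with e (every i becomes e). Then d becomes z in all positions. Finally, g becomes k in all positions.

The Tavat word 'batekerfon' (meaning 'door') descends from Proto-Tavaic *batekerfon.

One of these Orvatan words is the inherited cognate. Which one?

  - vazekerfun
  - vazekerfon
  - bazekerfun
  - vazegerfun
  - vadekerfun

vazekerfun

Orvatan: *batekerfon
  batekerfon → badegerfon   [intervocalic voicing]
  badegerfon → badegerfun   [pre-nasal raising]
  badegerfun → vadegerfun   [unconditioned shift]
  vadegerfun (rule 4 does not apply)
  vadegerfun → vazegerfun   [unconditioned shift]
  vazegerfun → vazekerfun   [unconditioned shift]
  giving Orvatan vazekerfun.
Among the options, 'vazekerfun' alone shows every Orvatan change applied in order.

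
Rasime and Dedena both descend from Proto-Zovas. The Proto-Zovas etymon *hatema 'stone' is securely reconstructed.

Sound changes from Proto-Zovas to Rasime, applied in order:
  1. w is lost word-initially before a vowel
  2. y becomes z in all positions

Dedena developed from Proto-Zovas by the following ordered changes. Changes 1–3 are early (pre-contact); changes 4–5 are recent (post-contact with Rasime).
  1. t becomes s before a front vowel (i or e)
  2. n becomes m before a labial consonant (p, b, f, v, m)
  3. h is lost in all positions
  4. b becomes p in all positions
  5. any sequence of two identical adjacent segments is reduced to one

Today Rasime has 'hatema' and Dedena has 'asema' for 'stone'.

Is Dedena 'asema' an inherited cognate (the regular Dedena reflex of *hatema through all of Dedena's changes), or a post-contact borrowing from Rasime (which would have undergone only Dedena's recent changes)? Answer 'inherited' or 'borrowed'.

If inherited, *hatema would pass through all of Dedena's changes:
Dedena: *hatema
  hatema → hasema   [palatalisation]
  hasema (rule 2 does not apply)
  hasema → asema   [h-loss]
  asema (rule 4 does not apply)
  asema (rule 5 does not apply)
  giving Dedena asema.
If borrowed from Rasime 'hatema' after the early changes, it would undergo only the recent ones:
  rule 4 (unconditioned shift): no change (hatema)
  rule 5 (degemination): no change (hatema)
  ⇒ as a loan: hatema
Dedena 'asema' matches the inherited outcome exactly, so it is an inherited cognate, not a loan.

inherited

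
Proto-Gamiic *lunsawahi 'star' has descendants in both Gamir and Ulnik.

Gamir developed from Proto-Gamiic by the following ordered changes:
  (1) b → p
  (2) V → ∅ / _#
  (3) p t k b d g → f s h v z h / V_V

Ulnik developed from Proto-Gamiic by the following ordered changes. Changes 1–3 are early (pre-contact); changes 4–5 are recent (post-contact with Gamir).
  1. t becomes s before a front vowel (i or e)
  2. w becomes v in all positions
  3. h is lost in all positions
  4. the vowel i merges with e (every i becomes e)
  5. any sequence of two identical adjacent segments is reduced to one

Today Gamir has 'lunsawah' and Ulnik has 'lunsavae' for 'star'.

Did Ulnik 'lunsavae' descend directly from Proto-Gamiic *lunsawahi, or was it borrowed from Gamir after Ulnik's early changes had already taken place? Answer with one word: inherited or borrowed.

If inherited, *lunsawahi would pass through all of Ulnik's changes:
Ulnik: *lunsawahi
  lunsawahi (rule 1 does not apply)
  lunsawahi → lunsavahi   [unconditioned shift]
  lunsavahi → lunsavai   [h-loss]
  lunsavai → lunsavae   [vowel merger]
  lunsavae (rule 5 does not apply)
  giving Ulnik lunsavae.
If borrowed from Gamir 'lunsawah' after the early changes, it would undergo only the recent ones:
  rule 4 (vowel merger): no change (lunsawah)
  rule 5 (degemination): no change (lunsawah)
  ⇒ as a loan: lunsawah
Ulnik 'lunsavae' matches the inherited outcome exactly, so it is an inherited cognate, not a loan.

inherited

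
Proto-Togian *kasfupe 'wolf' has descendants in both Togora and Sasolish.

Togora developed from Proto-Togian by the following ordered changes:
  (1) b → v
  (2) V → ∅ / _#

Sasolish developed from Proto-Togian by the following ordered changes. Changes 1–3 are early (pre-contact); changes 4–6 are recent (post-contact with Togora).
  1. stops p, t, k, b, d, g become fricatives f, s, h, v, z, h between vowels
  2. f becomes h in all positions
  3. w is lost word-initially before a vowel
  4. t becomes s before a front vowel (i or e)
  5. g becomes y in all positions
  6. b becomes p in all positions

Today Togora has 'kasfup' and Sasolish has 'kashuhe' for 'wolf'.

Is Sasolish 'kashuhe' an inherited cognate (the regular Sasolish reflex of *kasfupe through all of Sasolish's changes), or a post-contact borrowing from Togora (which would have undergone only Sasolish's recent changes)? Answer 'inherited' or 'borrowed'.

If inherited, *kasfupe would pass through all of Sasolish's changes:
Sasolish: *kasfupe > kasfufe > kashuhe  (by intervocalic lenition, unconditioned shift)
If borrowed from Togora 'kasfup' after the early changes, it would undergo only the recent ones:
  rule 4 (palatalisation): no change (kasfup)
  rule 5 (unconditioned shift): no change (kasfup)
  rule 6 (unconditioned shift): no change (kasfup)
  ⇒ as a loan: kasfup
Sasolish 'kashuhe' matches the inherited outcome exactly, so it is an inherited cognate, not a loan.

inherited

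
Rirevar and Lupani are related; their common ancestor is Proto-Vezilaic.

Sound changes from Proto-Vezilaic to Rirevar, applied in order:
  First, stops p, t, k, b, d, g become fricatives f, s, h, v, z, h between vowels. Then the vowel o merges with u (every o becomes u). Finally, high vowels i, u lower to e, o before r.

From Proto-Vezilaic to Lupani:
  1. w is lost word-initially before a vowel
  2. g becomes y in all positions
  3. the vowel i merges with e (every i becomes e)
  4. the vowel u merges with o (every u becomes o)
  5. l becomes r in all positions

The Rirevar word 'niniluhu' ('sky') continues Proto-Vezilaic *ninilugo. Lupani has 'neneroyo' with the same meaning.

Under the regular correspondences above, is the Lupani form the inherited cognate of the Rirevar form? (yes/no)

yes

Derive the expected Lupani reflex of *ninilugo:
Lupani: start from *ninilugo.
  rule 1: no change — ninilugo
  rule 2 (unconditioned shift): ninilugo → niniluyo
  rule 3 (vowel merger): niniluyo → neneluyo
  rule 4 (vowel merger): neneluyo → neneloyo
  rule 5 (unconditioned shift): neneloyo → neneroyo
  ⇒ Lupani neneroyo
Lupani 'neneroyo' matches the regular reflex exactly, so the pair is cognate.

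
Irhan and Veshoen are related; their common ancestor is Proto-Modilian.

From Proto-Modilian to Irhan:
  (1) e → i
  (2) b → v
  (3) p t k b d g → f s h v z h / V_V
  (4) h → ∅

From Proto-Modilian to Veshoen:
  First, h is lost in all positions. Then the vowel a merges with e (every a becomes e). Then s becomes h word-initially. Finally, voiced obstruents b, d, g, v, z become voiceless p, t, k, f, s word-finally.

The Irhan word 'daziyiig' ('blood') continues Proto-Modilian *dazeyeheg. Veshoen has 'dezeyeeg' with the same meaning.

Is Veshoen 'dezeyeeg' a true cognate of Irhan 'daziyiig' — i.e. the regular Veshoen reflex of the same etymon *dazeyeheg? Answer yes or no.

no

Derive the expected Veshoen reflex of *dazeyeheg:
Veshoen: *dazeyeheg
  dazeyeheg → dazeyeeg   [h-loss]
  dazeyeeg → dezeyeeg   [vowel merger]
  dezeyeeg (rule 3 does not apply)
  dezeyeeg → dezeyeek   [final devoicing]
  giving Veshoen dezeyeek.
The regular Veshoen reflex would be 'dezeyeek', but the attested form is 'dezeyeeg'. The correspondence is irregular, so they are not cognates (the Veshoen form has a different source).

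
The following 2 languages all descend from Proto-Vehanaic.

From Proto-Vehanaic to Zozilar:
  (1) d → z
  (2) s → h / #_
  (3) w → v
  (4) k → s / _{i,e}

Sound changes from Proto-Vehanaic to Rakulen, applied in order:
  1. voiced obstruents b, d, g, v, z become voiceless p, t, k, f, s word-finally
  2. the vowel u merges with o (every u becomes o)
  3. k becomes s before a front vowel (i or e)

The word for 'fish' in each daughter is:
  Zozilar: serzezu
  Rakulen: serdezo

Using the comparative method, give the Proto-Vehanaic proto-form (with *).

*kerdezu

Position 4: Zozilar has z, Rakulen has d. Rakulen preserves d here (none of its changes turn any other segment into d), so the proto-segment is *d.
Position 7: Zozilar has u, Rakulen has o. Zozilar preserves u here (none of its changes turn any other segment into u), so the proto-segment is *u.
Position 1: Zozilar has s, Rakulen has s. Taking the neighbouring segments as reconstructed: Zozilar s can only go back to *k; Rakulen s could go back to *k or *s — the one source consistent with every daughter is *k.
This points to *kerdezu. Verify forward in each daughter:
Zozilar: *kerdezu
  kerdezu → kerzezu   [unconditioned shift]
  kerzezu (rule 2 does not apply)
  kerzezu (rule 3 does not apply)
  kerzezu → serzezu   [palatalisation]
  giving Zozilar serzezu.
Rakulen: start from *kerdezu.
  rule 1: no change — kerdezu
  rule 2 (vowel merger): kerdezu → kerdezo
  rule 3 (palatalisation): kerdezo → serdezo
  ⇒ Rakulen serdezo
Only *kerdezu yields all of Zozilar serzezu, Rakulen serdezo.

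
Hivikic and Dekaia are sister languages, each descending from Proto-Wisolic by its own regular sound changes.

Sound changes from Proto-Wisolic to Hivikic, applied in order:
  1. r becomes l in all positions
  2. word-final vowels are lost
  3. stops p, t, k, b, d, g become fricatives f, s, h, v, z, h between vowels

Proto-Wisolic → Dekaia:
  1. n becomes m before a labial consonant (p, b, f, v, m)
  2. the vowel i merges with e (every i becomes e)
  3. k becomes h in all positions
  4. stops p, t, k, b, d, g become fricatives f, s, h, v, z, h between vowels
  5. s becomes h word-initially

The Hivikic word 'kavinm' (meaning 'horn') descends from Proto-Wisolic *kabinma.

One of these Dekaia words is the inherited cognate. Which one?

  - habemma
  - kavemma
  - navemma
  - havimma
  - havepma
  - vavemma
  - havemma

Dekaia: *kabinma > kabimma > kabemma > habemma > havemma  (by nasal place assimilation, vowel merger, unconditioned shift, intervocalic lenition)
Only 'havemma' matches the regular Dekaia development of *kabinma.

havemma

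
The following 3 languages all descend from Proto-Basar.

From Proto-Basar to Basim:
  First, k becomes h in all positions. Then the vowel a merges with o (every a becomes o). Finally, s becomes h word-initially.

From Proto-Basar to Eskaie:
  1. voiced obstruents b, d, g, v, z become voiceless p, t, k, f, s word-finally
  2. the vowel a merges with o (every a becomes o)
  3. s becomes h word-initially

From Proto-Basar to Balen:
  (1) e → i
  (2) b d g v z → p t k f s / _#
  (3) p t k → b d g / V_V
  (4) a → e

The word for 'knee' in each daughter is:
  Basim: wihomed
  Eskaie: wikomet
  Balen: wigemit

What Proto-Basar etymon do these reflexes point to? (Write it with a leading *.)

Position 3: Basim has h, Eskaie has k, Balen has g. Taking the neighbouring segments as reconstructed: Basim h could go back to *k or *h; Eskaie k can only go back to *k; Balen g could go back to *k or *g — the one source consistent with every daughter is *k.
Position 4: Basim has o, Eskaie has o, Balen has e. In Balen, e can only continue *a, so the proto-segment is *a.
Position 7: Basim has d, Eskaie has t, Balen has t. Basim preserves d here (none of its changes turn any other segment into d), so the proto-segment is *d.
Verify the candidate proto-form against each daughter:
Basim: *wikamed > wihamed > wihomed  (by unconditioned shift, vowel merger)
Eskaie: start from *wikamed.
  rule 1 (final devoicing): wikamed → wikamet
  rule 2 (vowel merger): wikamet → wikomet
  rule 3: no change — wikomet
  ⇒ Eskaie wikomet
Balen: *wikamed > wikamid > wikamit > wigamit > wigemit  (by vowel merger, final devoicing, intervocalic voicing, vowel merger)
Only *wikamed yields all of Basim wihomed, Eskaie wikomet, Balen wigemit.

*wikamed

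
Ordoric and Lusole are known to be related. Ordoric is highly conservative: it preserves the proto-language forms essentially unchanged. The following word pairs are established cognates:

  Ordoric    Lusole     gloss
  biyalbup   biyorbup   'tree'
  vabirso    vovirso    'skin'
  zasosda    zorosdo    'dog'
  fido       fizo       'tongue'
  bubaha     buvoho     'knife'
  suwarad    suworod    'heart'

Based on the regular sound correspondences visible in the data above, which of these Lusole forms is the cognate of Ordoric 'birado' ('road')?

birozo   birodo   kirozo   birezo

biyalbup ~ biyorbup, zasosda ~ zorosdo — Ordoric a corresponds to Lusole o after a consonant, before a consonant other than r, m, n, p, b, f, v.
fido ~ fizo — Ordoric d corresponds to Lusole z between vowels (before a back vowel).
Applying these to Ordoric 'birado':
  birado → birodo   (a→o after a consonant, before a consonant other than r, m, n, p, b, f, v)
  birodo → birozo   (d→z between vowels (before a back vowel))
So the Lusole cognate is 'birozo'.

birozo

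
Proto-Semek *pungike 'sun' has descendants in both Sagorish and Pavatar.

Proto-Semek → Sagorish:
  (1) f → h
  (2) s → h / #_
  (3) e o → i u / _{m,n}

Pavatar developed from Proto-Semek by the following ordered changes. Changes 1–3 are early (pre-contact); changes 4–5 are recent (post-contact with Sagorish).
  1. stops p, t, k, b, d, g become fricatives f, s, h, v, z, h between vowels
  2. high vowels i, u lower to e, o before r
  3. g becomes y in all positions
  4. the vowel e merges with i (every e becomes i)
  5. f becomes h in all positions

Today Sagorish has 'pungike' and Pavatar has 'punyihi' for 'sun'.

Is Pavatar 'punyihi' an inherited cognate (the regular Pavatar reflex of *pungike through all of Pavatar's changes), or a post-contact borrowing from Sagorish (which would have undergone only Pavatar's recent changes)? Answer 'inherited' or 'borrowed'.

inherited

If inherited, *pungike would pass through all of Pavatar's changes:
Pavatar: start from *pungike.
  rule 1 (intervocalic lenition): pungike → pungihe
  rule 2: no change — pungihe
  rule 3 (unconditioned shift): pungihe → punyihe
  rule 4 (vowel merger): punyihe → punyihi
  rule 5: no change — punyihi
  ⇒ Pavatar punyihi
If borrowed from Sagorish 'pungike' after the early changes, it would undergo only the recent ones:
  rule 4 (vowel merger): pungike → pungiki
  rule 5 (unconditioned shift): no change (pungiki)
  ⇒ as a loan: pungiki
Pavatar 'punyihi' matches the inherited outcome exactly, so it is an inherited cognate, not a loan.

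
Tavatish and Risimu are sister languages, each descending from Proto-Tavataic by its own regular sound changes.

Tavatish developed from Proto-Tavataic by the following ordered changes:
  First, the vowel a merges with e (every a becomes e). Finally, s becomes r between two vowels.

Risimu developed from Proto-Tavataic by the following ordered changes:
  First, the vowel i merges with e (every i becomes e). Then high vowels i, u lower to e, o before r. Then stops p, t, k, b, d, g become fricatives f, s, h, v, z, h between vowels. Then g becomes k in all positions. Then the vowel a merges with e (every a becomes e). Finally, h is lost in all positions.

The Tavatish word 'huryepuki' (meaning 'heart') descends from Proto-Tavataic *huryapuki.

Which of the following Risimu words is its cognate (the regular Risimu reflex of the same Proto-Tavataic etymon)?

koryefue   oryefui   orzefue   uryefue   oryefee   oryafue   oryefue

oryefue

Risimu: start from *huryapuki.
  rule 1 (vowel merger): huryapuki → huryapuke
  rule 2 (pre-rhotic lowering): huryapuke → horyapuke
  rule 3 (intervocalic lenition): horyapuke → horyafuhe
  rule 4: no change — horyafuhe
  rule 5 (vowel merger): horyafuhe → horyefuhe
  rule 6 (h-loss): horyefuhe → oryefue
  ⇒ Risimu oryefue
Only 'oryefue' matches the regular Risimu development of *huryapuki.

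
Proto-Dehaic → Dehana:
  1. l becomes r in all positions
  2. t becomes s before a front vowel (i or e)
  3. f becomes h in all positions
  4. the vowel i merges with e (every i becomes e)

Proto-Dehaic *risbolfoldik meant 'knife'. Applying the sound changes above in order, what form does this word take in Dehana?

resborhordek

Dehana: start from *risbolfoldik.
  rule 1 (unconditioned shift): risbolfoldik → risborfordik
  rule 2: no change — risborfordik
  rule 3 (unconditioned shift): risborfordik → risborhordik
  rule 4 (vowel merger): risborhordik → resborhordek
  ⇒ Dehana resborhordek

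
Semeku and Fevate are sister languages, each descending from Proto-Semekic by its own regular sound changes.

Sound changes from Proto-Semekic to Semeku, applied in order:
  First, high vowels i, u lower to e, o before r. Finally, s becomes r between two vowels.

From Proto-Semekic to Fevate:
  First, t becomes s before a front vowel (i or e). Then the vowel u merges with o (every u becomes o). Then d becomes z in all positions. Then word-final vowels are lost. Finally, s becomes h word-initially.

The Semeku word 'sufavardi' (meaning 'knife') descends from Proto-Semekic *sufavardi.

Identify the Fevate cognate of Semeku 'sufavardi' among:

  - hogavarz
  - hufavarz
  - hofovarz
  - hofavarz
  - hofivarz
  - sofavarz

Fevate: *sufavardi
  sufavardi (rule 1 does not apply)
  sufavardi → sofavardi   [vowel merger]
  sofavardi → sofavarzi   [unconditioned shift]
  sofavarzi → sofavarz   [apocope]
  sofavarz → hofavarz   [debuccalisation]
  giving Fevate hofavarz.
Among the options, 'hofavarz' alone shows every Fevate change applied in order.

hofavarz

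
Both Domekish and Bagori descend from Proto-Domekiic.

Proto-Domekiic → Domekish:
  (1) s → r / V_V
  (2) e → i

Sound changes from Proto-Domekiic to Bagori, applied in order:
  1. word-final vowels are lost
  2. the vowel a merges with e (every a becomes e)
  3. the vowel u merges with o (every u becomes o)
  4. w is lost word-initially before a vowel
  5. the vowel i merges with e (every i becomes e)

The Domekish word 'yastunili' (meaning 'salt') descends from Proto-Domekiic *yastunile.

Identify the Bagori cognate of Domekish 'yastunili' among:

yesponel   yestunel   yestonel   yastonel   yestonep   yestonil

Bagori: start from *yastunile.
  rule 1 (apocope): yastunile → yastunil
  rule 2 (vowel merger): yastunil → yestunil
  rule 3 (vowel merger): yestunil → yestonil
  rule 4: no change — yestonil
  rule 5 (vowel merger): yestonil → yestonel
  ⇒ Bagori yestonel
Among the options, 'yestonel' alone shows every Bagori change applied in order.

yestonel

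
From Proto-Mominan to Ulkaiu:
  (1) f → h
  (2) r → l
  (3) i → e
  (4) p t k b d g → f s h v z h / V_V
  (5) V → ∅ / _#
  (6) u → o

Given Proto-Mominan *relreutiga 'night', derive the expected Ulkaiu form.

lelleoseh

Ulkaiu: *relreutiga
  relreutiga (rule 1 does not apply)
  relreutiga → lelleutiga   [unconditioned shift]
  lelleutiga → lelleutega   [vowel merger]
  lelleutega → lelleuseha   [intervocalic lenition]
  lelleuseha → lelleuseh   [apocope]
  lelleuseh → lelleoseh   [vowel merger]
  giving Ulkaiu lelleoseh.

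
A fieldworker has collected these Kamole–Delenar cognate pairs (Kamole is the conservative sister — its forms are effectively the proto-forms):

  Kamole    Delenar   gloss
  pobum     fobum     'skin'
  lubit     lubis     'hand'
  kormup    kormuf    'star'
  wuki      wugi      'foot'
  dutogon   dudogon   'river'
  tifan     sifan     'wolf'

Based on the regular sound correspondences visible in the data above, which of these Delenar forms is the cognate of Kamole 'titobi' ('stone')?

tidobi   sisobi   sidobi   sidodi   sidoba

sidobi

tifan ~ sifan — Kamole t corresponds to Delenar s word-initially before a front vowel.
dutogon ~ dudogon — Kamole t corresponds to Delenar d between vowels (before a back vowel).
Applying these to Kamole 'titobi':
  titobi → sitobi   (t→s word-initially before a front vowel)
  sitobi → sidobi   (t→d between vowels (before a back vowel))
So the Delenar cognate is 'sidobi'.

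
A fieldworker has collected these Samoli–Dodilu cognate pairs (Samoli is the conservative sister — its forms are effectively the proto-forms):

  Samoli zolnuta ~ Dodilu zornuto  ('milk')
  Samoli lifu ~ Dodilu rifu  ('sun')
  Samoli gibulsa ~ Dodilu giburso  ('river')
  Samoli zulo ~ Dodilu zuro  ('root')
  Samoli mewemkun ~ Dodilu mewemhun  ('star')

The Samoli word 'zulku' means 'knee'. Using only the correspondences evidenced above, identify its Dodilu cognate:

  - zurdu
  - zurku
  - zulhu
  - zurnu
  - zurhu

zurhu

gibulsa ~ giburso — Samoli l corresponds to Dodilu r after a vowel, before a consonant other than r, m, n, p, b, f, v.
mewemkun ~ mewemhun — Samoli k corresponds to Dodilu h after a consonant, before a back vowel.
Applying these to Samoli 'zulku':
  zulku → zurku   (l→r after a vowel, before a consonant other than r, m, n, p, b, f, v)
  zurku → zurhu   (k→h after a consonant, before a back vowel)
So the Dodilu cognate is 'zurhu'.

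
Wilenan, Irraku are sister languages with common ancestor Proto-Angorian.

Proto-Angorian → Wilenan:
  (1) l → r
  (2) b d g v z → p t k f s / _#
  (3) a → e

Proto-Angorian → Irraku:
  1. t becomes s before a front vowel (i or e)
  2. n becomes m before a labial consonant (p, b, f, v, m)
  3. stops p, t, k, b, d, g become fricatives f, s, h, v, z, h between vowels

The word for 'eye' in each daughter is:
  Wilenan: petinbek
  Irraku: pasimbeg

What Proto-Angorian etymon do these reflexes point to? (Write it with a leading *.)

Position 5: Wilenan has n, Irraku has m. Wilenan preserves n here (none of its changes turn any other segment into n), so the proto-segment is *n.
Position 3: Wilenan has t, Irraku has s. Taking the neighbouring segments as reconstructed: Wilenan t can only go back to *t; Irraku s could go back to *t or *s — the one source consistent with every daughter is *t.
Position 2: Wilenan has e, Irraku has a. Irraku preserves a here (none of its changes turn any other segment into a), so the proto-segment is *a.
Continuing position by position gives *patinbeg; check it forward:
Wilenan: *patinbeg > patinbek > petinbek  (by final devoicing, vowel merger)
Irraku: start from *patinbeg.
  rule 1 (palatalisation): patinbeg → pasinbeg
  rule 2 (nasal place assimilation): pasinbeg → pasimbeg
  rule 3: no change — pasimbeg
  ⇒ Irraku pasimbeg
Only *patinbeg yields all of Wilenan petinbek, Irraku pasimbeg.

*patinbeg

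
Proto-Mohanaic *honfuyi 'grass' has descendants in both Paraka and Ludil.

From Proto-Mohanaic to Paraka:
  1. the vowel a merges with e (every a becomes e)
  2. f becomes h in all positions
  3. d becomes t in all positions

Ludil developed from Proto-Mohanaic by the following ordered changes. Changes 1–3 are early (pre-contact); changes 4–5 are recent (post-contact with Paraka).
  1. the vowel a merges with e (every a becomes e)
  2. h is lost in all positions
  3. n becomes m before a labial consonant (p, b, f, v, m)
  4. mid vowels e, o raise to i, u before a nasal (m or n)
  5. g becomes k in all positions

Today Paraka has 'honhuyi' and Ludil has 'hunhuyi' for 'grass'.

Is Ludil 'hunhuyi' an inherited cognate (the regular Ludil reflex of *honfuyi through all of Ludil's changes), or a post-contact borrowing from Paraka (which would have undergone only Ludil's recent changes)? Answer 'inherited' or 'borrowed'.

If inherited, *honfuyi would pass through all of Ludil's changes:
Ludil: *honfuyi > onfuyi > omfuyi > umfuyi  (by h-loss, nasal place assimilation, pre-nasal raising)
If borrowed from Paraka 'honhuyi' after the early changes, it would undergo only the recent ones:
  rule 4 (pre-nasal raising): honhuyi → hunhuyi
  rule 5 (unconditioned shift): no change (hunhuyi)
  ⇒ as a loan: hunhuyi
Ludil 'hunhuyi' matches the loan outcome 'hunhuyi', not the inherited 'umfuyi' — it skipped the early Ludil changes, so it was borrowed from Paraka.

borrowed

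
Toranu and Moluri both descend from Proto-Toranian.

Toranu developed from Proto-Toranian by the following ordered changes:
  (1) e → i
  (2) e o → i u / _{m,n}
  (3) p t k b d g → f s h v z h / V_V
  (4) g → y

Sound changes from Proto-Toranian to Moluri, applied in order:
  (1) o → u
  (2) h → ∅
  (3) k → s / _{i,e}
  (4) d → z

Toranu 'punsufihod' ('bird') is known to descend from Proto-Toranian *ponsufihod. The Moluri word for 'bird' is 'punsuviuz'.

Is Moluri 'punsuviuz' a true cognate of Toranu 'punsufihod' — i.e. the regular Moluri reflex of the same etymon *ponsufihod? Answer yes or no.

no

Derive the expected Moluri reflex of *ponsufihod:
Moluri: *ponsufihod > punsufihud > punsufiud > punsufiuz  (by vowel merger, h-loss, unconditioned shift)
The regular Moluri reflex would be 'punsufiuz', but the attested form is 'punsuviuz'. The correspondence is irregular, so they are not cognates (the Moluri form has a different source).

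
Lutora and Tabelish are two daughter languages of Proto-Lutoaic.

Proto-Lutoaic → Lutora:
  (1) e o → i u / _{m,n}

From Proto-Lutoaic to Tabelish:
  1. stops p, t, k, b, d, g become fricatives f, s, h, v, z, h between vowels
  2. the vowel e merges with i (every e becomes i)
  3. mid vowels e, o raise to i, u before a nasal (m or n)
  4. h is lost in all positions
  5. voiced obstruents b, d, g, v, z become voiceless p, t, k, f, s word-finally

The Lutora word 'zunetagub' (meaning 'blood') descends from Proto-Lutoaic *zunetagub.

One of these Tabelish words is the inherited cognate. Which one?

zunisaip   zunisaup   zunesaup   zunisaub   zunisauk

Tabelish: start from *zunetagub.
  rule 1 (intervocalic lenition): zunetagub → zunesahub
  rule 2 (vowel merger): zunesahub → zunisahub
  rule 3: no change — zunisahub
  rule 4 (h-loss): zunisahub → zunisaub
  rule 5 (final devoicing): zunisaub → zunisaup
  ⇒ Tabelish zunisaup
Among the options, 'zunisaup' alone shows every Tabelish change applied in order.

zunisaup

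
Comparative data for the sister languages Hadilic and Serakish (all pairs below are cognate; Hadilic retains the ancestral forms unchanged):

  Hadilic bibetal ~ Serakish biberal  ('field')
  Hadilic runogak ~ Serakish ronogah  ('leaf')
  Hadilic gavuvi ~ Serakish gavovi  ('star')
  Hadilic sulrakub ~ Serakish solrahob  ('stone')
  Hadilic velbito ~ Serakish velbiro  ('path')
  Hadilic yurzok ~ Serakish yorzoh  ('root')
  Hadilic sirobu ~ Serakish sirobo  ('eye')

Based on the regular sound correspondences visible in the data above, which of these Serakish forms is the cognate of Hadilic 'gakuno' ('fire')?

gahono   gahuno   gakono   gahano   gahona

gahono

sulrakub ~ solrahob — Hadilic k corresponds to Serakish h between vowels (before a back vowel).
runogak ~ ronogah — Hadilic u corresponds to Serakish o after a consonant, before a nasal.
Applying these to Hadilic 'gakuno':
  gakuno → gahuno   (k→h between vowels (before a back vowel))
  gahuno → gahono   (u→o after a consonant, before a nasal)
So the Serakish cognate is 'gahono'.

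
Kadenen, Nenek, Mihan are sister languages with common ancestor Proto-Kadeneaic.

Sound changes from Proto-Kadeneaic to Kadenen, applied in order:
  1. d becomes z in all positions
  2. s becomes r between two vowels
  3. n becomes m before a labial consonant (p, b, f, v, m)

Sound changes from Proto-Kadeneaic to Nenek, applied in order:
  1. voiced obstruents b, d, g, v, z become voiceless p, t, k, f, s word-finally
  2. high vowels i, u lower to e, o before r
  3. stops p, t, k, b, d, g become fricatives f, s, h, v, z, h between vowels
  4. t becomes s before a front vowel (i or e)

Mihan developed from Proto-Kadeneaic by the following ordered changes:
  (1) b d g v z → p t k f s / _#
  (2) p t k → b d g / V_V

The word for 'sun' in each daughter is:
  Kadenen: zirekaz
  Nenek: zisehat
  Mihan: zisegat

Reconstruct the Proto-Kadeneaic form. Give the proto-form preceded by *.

Position 7: Kadenen has z, Nenek has t, Mihan has t. Taking the neighbouring segments as reconstructed: Kadenen z could go back to *d or *z; Nenek t could go back to *t or *d; Mihan t could go back to *t or *d — the one source consistent with every daughter is *d.
Position 5: Kadenen has k, Nenek has h, Mihan has g. Kadenen preserves k here (none of its changes turn any other segment into k), so the proto-segment is *k.
Position 3: Kadenen has r, Nenek has s, Mihan has s. Taking the neighbouring segments as reconstructed: Kadenen r could go back to *s or *r; Nenek s could go back to *t or *s; Mihan s can only go back to *s — the one source consistent with every daughter is *s.
This points to *zisekad. Verify forward in each daughter:
Kadenen: *zisekad
  zisekad → zisekaz   [unconditioned shift]
  zisekaz → zirekaz   [rhotacism]
  zirekaz (rule 3 does not apply)
  giving Kadenen zirekaz.
Nenek: start from *zisekad.
  rule 1 (final devoicing): zisekad → zisekat
  rule 2: no change — zisekat
  rule 3 (intervocalic lenition): zisekat → zisehat
  rule 4: no change — zisehat
  ⇒ Nenek zisehat
Mihan: start from *zisekad.
  rule 1 (final devoicing): zisekad → zisekat
  rule 2 (intervocalic voicing): zisekat → zisegat
  ⇒ Mihan zisegat
No other proto-form is consistent with every reflex, so the reconstruction is *zisekad.

*zisekad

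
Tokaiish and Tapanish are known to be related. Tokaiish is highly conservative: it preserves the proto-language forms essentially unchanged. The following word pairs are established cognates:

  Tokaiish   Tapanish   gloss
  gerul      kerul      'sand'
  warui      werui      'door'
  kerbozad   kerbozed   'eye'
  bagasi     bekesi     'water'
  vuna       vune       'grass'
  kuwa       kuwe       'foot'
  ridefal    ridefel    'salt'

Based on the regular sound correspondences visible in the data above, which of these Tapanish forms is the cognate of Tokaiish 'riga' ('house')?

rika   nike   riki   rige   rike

rike

bagasi ~ bekesi — Tokaiish g corresponds to Tapanish k between vowels (before a back vowel).
vuna ~ vune, kuwa ~ kuwe — Tokaiish a corresponds to Tapanish e word-finally.
Applying these to Tokaiish 'riga':
  riga → rika   (g→k between vowels (before a back vowel))
  rika → rike   (a→e word-finally)
So the Tapanish cognate is 'rike'.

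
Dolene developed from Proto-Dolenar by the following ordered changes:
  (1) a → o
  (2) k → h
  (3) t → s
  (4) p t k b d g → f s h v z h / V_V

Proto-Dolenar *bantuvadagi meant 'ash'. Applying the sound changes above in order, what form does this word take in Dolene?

Dolene: *bantuvadagi
  bantuvadagi → bontuvodogi   [vowel merger]
  bontuvodogi (rule 2 does not apply)
  bontuvodogi → bonsuvodogi   [unconditioned shift]
  bonsuvodogi → bonsuvozohi   [intervocalic lenition]
  giving Dolene bonsuvozohi.

bonsuvozohi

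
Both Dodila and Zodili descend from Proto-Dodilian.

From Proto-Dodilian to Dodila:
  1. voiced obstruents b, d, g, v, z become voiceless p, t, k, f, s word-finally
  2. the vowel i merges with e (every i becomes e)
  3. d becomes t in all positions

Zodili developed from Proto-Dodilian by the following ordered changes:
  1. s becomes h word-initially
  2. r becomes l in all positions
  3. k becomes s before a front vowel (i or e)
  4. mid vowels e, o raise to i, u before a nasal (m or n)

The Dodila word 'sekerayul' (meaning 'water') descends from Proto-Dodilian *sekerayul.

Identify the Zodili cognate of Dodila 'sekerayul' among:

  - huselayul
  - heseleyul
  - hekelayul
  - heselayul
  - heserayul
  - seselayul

heselayul

Zodili: *sekerayul > hekerayul > hekelayul > heselayul  (by debuccalisation, unconditioned shift, palatalisation)
Only 'heselayul' matches the regular Zodili development of *sekerayul.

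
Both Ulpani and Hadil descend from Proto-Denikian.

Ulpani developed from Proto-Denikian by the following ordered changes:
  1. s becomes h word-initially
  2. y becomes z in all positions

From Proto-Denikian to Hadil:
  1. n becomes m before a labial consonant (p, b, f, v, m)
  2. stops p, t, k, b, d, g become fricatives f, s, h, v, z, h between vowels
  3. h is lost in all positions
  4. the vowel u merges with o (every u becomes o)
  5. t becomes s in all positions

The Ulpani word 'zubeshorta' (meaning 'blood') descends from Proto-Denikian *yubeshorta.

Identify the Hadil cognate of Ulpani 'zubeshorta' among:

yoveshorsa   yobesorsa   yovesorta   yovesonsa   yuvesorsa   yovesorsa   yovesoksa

yovesorsa

Hadil: *yubeshorta > yuveshorta > yuvesorta > yovesorta > yovesorsa  (by intervocalic lenition, h-loss, vowel merger, unconditioned shift)
The other candidates each miss or misapply at least one Hadil change.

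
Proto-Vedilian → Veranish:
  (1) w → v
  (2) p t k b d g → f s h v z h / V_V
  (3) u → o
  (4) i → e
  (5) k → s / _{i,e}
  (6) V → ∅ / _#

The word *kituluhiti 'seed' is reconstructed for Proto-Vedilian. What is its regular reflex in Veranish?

Veranish: *kituluhiti
  kituluhiti (rule 1 does not apply)
  kituluhiti → kisuluhisi   [intervocalic lenition]
  kisuluhisi → kisolohisi   [vowel merger]
  kisolohisi → kesolohese   [vowel merger]
  kesolohese → sesolohese   [palatalisation]
  sesolohese → sesolohes   [apocope]
  giving Veranish sesolohes.

sesolohes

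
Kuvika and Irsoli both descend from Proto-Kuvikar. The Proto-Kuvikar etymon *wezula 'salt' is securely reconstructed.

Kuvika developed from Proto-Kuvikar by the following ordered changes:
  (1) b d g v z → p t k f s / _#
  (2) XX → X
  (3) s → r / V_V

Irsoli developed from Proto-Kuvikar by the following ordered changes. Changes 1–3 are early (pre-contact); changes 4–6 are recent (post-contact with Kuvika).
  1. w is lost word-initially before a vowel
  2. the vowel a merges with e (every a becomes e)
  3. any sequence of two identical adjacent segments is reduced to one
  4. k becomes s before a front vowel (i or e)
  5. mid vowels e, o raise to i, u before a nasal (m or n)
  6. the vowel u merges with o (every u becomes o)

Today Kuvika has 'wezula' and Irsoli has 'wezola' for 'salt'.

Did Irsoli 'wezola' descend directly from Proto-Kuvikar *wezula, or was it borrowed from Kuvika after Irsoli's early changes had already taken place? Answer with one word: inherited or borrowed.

If inherited, *wezula would pass through all of Irsoli's changes:
Irsoli: start from *wezula.
  rule 1 (glide loss): wezula → ezula
  rule 2 (vowel merger): ezula → ezule
  rule 3: no change — ezule
  rule 4: no change — ezule
  rule 5: no change — ezule
  rule 6 (vowel merger): ezule → ezole
  ⇒ Irsoli ezole
If borrowed from Kuvika 'wezula' after the early changes, it would undergo only the recent ones:
  rule 4 (palatalisation): no change (wezula)
  rule 5 (pre-nasal raising): no change (wezula)
  rule 6 (vowel merger): wezula → wezola
  ⇒ as a loan: wezola
Irsoli 'wezola' matches the loan outcome 'wezola', not the inherited 'ezole' — it skipped the early Irsoli changes, so it was borrowed from Kuvika.

borrowed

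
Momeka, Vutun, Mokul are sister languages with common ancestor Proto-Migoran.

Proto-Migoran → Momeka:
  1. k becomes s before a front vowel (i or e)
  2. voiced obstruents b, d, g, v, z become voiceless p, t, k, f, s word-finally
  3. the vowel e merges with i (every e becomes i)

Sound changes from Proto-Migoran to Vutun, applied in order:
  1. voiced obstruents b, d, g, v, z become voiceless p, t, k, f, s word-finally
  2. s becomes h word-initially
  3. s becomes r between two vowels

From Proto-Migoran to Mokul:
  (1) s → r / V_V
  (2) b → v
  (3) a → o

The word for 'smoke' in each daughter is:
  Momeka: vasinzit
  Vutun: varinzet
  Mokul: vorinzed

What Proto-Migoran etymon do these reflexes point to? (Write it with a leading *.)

*vasinzed

Position 7: Momeka has i, Vutun has e, Mokul has e. Vutun preserves e here (none of its changes turn any other segment into e), so the proto-segment is *e.
Position 2: Momeka has a, Vutun has a, Mokul has o. Momeka preserves a here (none of its changes turn any other segment into a), so the proto-segment is *a.
Position 8: Momeka has t, Vutun has t, Mokul has d. Mokul preserves d here (none of its changes turn any other segment into d), so the proto-segment is *d.
Verify the candidate proto-form against each daughter:
Momeka: start from *vasinzed.
  rule 1: no change — vasinzed
  rule 2 (final devoicing): vasinzed → vasinzet
  rule 3 (vowel merger): vasinzet → vasinzit
  ⇒ Momeka vasinzit
Vutun: *vasinzed
  vasinzed → vasinzet   [final devoicing]
  vasinzet (rule 2 does not apply)
  vasinzet → varinzet   [rhotacism]
  giving Vutun varinzet.
Mokul: *vasinzed
  vasinzed → varinzed   [rhotacism]
  varinzed (rule 2 does not apply)
  varinzed → vorinzed   [vowel merger]
  giving Mokul vorinzed.
*vasinzed is the unique common source.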